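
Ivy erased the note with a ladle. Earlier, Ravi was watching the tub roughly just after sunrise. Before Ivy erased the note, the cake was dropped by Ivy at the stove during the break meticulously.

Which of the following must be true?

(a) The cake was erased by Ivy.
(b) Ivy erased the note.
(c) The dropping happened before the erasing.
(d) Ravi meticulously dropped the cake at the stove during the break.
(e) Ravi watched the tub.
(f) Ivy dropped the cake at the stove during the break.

(b), (c), (e), (f)

(a) Not entailed — Ivy erased the note, not the cake; the cake belongs to the dropping event.
(b) Entailed — dropping 'with a ladle' leaves a sub-description the original still satisfies.
(c) Entailed — the narrative places the dropping before the erasing.
(d) Not entailed — the passage has Ivy dropping the cake, not Ravi.
(e) Entailed — 'watch' is an activity; 'was watching' entails that some watching happened, so 'watched' holds.
(f) Entailed — every conjunct here is already in the original dropping event.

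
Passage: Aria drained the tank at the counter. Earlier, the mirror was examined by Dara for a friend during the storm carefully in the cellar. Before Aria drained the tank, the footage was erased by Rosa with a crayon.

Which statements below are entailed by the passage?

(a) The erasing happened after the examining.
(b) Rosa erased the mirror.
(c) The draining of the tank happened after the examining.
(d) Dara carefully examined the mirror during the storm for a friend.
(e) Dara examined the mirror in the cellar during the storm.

(c), (d), (e)

(a) Not entailed — the narrative doesn't order the examining relative to the erasing.
(b) Not entailed — Rosa erased the footage, not the mirror; the mirror belongs to the examining event.
(c) Entailed — the narrative places the examining before the draining.
(d) Entailed — dropping 'in the cellar' leaves a sub-description the original still satisfies.
(e) Entailed — every conjunct here is already in the original examining event.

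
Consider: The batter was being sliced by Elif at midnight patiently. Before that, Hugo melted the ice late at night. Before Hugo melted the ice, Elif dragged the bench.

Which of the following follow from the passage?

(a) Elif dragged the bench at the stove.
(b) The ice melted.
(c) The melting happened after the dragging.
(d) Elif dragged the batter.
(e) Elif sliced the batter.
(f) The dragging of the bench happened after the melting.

(b), (c)

(a) Not entailed — 'at the stove' adds information not in the original event.
(b) Entailed — 'Hugo melted the ice' is causative; it entails the inchoative 'the ice melted'.
(c) Entailed — the narrative places the dragging before the melting.
(d) Not entailed — Elif dragged the bench, not the batter; the batter belongs to the slicing event.
(e) Not entailed — 'was slicing' is progressive on an accomplishment; it does not entail the completed 'sliced'.
(f) Not entailed — the narrative places the dragging before the melting, not after.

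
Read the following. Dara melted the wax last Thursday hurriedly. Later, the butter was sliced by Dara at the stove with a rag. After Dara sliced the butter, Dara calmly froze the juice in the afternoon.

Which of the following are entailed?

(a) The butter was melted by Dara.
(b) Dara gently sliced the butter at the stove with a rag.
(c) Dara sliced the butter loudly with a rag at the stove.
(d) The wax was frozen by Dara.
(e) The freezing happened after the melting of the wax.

(a) Not entailed — Dara melted the wax, not the butter; the butter belongs to the slicing event.
(b) Not entailed — 'gently' adds information not in the original event.
(c) Not entailed — 'loudly' adds information not in the original event.
(d) Not entailed — Dara froze the juice, not the wax; the wax belongs to the melting event.
(e) Entailed — the narrative places the melting before the freezing.

(e)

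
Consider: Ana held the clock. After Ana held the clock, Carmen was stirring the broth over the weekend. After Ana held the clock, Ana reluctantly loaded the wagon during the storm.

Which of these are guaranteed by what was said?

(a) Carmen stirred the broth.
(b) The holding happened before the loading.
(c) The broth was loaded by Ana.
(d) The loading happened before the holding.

(a), (b)

(a) Entailed — 'stir' is an activity; 'was stirring' entails that some stirring happened, so 'stirred' holds.
(b) Entailed — the narrative places the holding before the loading.
(c) Not entailed — Ana loaded the wagon, not the broth; the broth belongs to the stirring event.
(d) Not entailed — the narrative places the holding before the loading, not after.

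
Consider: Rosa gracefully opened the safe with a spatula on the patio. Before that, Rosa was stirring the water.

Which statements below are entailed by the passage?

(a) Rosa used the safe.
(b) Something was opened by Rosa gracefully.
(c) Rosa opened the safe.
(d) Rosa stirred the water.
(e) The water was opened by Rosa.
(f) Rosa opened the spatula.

(a) Not entailed — the safe is the patient, not an instrument — Rosa used a spatula.
(b) Entailed — this follows by dropping conjuncts from the opening event's description.
(c) Entailed — every conjunct here is already in the original opening event.
(d) Entailed — 'stir' is an activity; 'was stirring' entails that some stirring happened, so 'stirred' holds.
(e) Not entailed — Rosa opened the safe, not the water; the water belongs to the stirring event.
(f) Not entailed — the spatula is the instrument, not what was opened.

(b), (c), (d)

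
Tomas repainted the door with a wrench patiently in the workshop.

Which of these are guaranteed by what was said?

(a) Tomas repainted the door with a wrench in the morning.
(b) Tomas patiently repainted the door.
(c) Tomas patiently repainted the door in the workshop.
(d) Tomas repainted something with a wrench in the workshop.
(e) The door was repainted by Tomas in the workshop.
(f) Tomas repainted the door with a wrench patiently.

(b), (c), (d), (e), (f)

(a) Not entailed — 'in the morning' adds information not in the original event.
(b) Entailed — every conjunct here is already in the original repainting event.
(c) Entailed — dropping 'with a wrench' leaves a sub-description the original still satisfies.
(d) Entailed — dropping 'patiently' and generalizing the patient leaves a sub-description the original still satisfies.
(e) Entailed — dropping 'patiently', 'with a wrench' leaves a sub-description the original still satisfies.
(f) Entailed — dropping 'in the workshop' leaves a sub-description the original still satisfies.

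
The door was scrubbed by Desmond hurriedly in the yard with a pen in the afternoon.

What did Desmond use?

'with a pen' marks the instrument of the scrubbing event.

a pen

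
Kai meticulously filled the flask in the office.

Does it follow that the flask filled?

'Kai filled the flask' is the causative; it entails the inchoative 'the flask filled'.

yes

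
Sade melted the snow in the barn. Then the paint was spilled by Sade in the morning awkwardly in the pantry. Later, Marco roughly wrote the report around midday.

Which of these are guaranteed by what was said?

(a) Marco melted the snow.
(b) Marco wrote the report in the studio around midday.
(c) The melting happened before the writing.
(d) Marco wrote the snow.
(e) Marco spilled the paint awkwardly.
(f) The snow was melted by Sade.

(a) Not entailed — the passage has Sade melting the snow, not Marco.
(b) Not entailed — 'in the studio' adds information not in the original event.
(c) Entailed — the narrative places the melting before the writing.
(d) Not entailed — Marco wrote the report, not the snow; the snow belongs to the melting event.
(e) Not entailed — the passage has Sade spilling the paint, not Marco.
(f) Entailed — dropping 'in the barn' leaves a sub-description the original still satisfies.

(c), (f)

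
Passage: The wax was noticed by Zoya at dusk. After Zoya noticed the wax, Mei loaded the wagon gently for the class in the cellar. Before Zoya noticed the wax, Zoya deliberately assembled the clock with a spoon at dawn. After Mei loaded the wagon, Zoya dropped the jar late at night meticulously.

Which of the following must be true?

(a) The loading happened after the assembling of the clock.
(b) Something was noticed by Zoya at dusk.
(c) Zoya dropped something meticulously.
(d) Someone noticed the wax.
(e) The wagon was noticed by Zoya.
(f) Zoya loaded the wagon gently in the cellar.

(a), (b), (c), (d)

(a) Entailed — the narrative places the assembling before the loading.
(b) Entailed — the original entails any weakening of itself; this just generalizes the patient.
(c) Entailed — every conjunct here is already in the original dropping event.
(d) Entailed — every conjunct here is already in the original noticing event.
(e) Not entailed — Zoya noticed the wax, not the wagon; the wagon belongs to the loading event.
(f) Not entailed — the passage has Mei loading the wagon, not Zoya.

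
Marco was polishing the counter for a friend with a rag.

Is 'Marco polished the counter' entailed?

'polish' is atelic; if Marco was polishing the counter, then Marco polished the counter (for some time).

yes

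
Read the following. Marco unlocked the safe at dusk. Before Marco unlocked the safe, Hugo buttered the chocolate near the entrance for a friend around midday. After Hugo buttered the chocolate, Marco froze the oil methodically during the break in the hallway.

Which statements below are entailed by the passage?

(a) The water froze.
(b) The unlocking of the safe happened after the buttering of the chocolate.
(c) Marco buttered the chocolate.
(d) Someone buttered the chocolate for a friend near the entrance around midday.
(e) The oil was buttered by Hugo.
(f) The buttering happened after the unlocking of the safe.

(b), (d)

(a) Not entailed — the oil is what froze, not the water.
(b) Entailed — the narrative places the buttering before the unlocking.
(c) Not entailed — the passage has Hugo buttering the chocolate, not Marco.
(d) Entailed — this follows by dropping conjuncts from the buttering event's description.
(e) Not entailed — Hugo buttered the chocolate, not the oil; the oil belongs to the freezing event.
(f) Not entailed — the narrative places the buttering before the unlocking, not after.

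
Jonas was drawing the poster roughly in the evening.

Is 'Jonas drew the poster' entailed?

'was drawing' is progressive; for an accomplishment like 'draw the poster', it doesn't entail completion.

no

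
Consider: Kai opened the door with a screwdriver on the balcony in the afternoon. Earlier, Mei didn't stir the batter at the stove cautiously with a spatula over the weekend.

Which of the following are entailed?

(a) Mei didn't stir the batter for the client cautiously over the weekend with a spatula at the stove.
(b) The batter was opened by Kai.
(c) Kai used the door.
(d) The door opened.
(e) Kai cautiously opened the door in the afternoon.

(a) Entailed — under negation, adding a further restriction is entailed: if no such stirring event occurred, none occurred for the client either.
(b) Not entailed — Kai opened the door, not the batter; the batter belongs to the stirring event.
(c) Not entailed — the door is the patient, not an instrument — Kai used a screwdriver.
(d) Entailed — 'Kai opened the door' is causative; it entails the inchoative 'the door opened'.
(e) Not entailed — 'cautiously' adds information not in the original event.

(a), (d)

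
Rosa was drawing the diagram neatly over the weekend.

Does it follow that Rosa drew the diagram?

no

'was drawing' is progressive; for an accomplishment like 'draw the diagram', it doesn't entail completion.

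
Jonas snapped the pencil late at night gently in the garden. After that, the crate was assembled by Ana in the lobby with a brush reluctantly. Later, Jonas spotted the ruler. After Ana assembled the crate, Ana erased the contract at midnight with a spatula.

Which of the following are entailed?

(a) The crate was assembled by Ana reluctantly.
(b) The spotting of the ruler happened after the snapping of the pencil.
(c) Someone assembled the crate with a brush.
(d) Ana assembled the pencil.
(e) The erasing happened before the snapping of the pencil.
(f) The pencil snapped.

(a) Entailed — every conjunct here is already in the original assembling event.
(b) Entailed — the narrative places the snapping before the spotting.
(c) Entailed — this follows by dropping conjuncts from the assembling event's description.
(d) Not entailed — Ana assembled the crate, not the pencil; the pencil belongs to the snapping event.
(e) Not entailed — the narrative places the snapping before the erasing, not after.
(f) Entailed — 'Jonas snapped the pencil' is causative; it entails the inchoative 'the pencil snapped'.

(a), (b), (c), (f)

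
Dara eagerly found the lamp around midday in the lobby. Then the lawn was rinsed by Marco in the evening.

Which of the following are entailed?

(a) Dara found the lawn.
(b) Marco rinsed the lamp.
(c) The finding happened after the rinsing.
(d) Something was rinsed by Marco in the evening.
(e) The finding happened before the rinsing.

(d), (e)

(a) Not entailed — Dara found the lamp, not the lawn; the lawn belongs to the rinsing event.
(b) Not entailed — Marco rinsed the lawn, not the lamp; the lamp belongs to the finding event.
(c) Not entailed — the narrative places the finding before the rinsing, not after.
(d) Entailed — this follows by dropping conjuncts from the rinsing event's description.
(e) Entailed — the narrative places the finding before the rinsing.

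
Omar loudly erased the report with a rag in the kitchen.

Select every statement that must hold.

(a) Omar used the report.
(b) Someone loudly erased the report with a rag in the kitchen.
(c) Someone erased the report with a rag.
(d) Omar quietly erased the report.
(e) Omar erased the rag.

(a) Not entailed — the report is the patient, not an instrument — Omar used a rag.
(b) Entailed — the original entails any weakening of itself; this just generalizes the agent.
(c) Entailed — this follows by dropping conjuncts from the erasing event's description.
(d) Not entailed — 'quietly' adds a manner not in (and inconsistent with) the original.
(e) Not entailed — the rag is the instrument, not what was erased.

(b), (c)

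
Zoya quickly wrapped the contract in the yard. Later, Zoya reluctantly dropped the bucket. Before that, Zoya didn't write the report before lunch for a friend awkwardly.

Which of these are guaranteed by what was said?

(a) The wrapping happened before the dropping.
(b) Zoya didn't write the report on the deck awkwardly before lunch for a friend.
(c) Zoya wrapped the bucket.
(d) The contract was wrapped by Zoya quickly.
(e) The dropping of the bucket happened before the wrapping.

(a), (b), (d)

(a) Entailed — the narrative places the wrapping before the dropping.
(b) Entailed — under negation, adding a further restriction is entailed: if no such writing event occurred, none occurred on the deck either.
(c) Not entailed — Zoya wrapped the contract, not the bucket; the bucket belongs to the dropping event.
(d) Entailed — the original entails any weakening of itself; this just drops 'in the yard'.
(e) Not entailed — the narrative places the wrapping before the dropping, not after.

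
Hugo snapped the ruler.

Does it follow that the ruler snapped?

'Hugo snapped the ruler' is the causative; it entails the inchoative 'the ruler snapped'.

yes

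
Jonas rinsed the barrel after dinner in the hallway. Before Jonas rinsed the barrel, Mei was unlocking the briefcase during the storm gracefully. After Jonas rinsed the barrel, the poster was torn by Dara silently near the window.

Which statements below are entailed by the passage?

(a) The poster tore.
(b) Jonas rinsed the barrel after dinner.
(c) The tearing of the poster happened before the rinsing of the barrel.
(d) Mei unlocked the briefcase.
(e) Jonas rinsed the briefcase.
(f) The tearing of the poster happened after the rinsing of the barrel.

(a) Entailed — 'Dara tore the poster' is causative; it entails the inchoative 'the poster tore'.
(b) Entailed — the original entails any weakening of itself; this just drops 'in the hallway'.
(c) Not entailed — the narrative places the rinsing before the tearing, not after.
(d) Not entailed — 'was unlocking' is progressive on an accomplishment; it does not entail the completed 'unlocked'.
(e) Not entailed — Jonas rinsed the barrel, not the briefcase; the briefcase belongs to the unlocking event.
(f) Entailed — the narrative places the rinsing before the tearing.

(a), (b), (f)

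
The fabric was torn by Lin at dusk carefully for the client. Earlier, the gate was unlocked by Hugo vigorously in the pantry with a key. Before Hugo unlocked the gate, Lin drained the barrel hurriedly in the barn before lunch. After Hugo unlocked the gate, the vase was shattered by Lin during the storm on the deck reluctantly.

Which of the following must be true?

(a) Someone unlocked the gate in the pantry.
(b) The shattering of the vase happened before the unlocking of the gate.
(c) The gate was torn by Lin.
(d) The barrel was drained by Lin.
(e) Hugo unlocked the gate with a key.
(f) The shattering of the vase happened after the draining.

(a), (d), (e), (f)

(a) Entailed — the original entails any weakening of itself; this just drops 'vigorously', 'with a key' and generalizes the agent.
(b) Not entailed — the narrative places the unlocking before the shattering, not after.
(c) Not entailed — Lin tore the fabric, not the gate; the gate belongs to the unlocking event.
(d) Entailed — every conjunct here is already in the original draining event.
(e) Entailed — dropping 'in the pantry', 'vigorously' leaves a sub-description the original still satisfies.
(f) Entailed — the narrative places the draining before the shattering.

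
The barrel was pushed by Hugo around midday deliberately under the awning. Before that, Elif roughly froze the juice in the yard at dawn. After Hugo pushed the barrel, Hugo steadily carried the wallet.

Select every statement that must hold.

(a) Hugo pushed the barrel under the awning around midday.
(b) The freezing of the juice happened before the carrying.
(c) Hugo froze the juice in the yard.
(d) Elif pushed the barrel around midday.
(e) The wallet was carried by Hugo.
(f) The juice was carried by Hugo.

(a), (b), (e)

(a) Entailed — dropping 'deliberately' leaves a sub-description the original still satisfies.
(b) Entailed — the narrative places the freezing before the carrying.
(c) Not entailed — the passage has Elif freezing the juice, not Hugo.
(d) Not entailed — the passage has Hugo pushing the barrel, not Elif.
(e) Entailed — every conjunct here is already in the original carrying event.
(f) Not entailed — Hugo carried the wallet, not the juice; the juice belongs to the freezing event.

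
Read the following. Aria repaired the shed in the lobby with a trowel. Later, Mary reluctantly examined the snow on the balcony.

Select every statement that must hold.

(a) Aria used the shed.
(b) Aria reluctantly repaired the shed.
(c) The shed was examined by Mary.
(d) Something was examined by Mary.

(a) Not entailed — the shed is the patient, not an instrument — Aria used a trowel.
(b) Not entailed — 'reluctantly' adds information not in the original event.
(c) Not entailed — Mary examined the snow, not the shed; the shed belongs to the repairing event.
(d) Entailed — the original entails any weakening of itself; this just drops 'on the balcony', 'reluctantly' and generalizes the patient.

(d)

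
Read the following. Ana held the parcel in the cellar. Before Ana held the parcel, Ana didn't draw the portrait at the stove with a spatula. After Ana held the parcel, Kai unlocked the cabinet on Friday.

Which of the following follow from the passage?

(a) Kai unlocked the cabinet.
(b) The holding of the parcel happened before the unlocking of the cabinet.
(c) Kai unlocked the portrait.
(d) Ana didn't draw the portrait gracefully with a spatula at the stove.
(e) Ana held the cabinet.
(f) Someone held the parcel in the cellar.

(a), (b), (d), (f)

(a) Entailed — every conjunct here is already in the original unlocking event.
(b) Entailed — the narrative places the holding before the unlocking.
(c) Not entailed — Kai unlocked the cabinet, not the portrait; the portrait belongs to the drawing event.
(d) Entailed — under negation, adding a further restriction is entailed: if no such drawing event occurred, none occurred gracefully either.
(e) Not entailed — Ana held the parcel, not the cabinet; the cabinet belongs to the unlocking event.
(f) Entailed — generalizing the agent leaves a sub-description the original still satisfies.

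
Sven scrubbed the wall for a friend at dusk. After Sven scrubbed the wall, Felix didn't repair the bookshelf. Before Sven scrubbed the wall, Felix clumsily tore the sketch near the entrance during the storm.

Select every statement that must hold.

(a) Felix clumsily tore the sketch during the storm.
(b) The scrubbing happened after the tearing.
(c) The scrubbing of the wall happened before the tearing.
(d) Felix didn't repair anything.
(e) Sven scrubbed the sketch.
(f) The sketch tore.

(a), (b), (f)

(a) Entailed — dropping 'near the entrance' leaves a sub-description the original still satisfies.
(b) Entailed — the narrative places the tearing before the scrubbing.
(c) Not entailed — the narrative places the tearing before the scrubbing, not after.
(d) Not entailed — the original only denies this specific event; Felix may have repaired something else.
(e) Not entailed — Sven scrubbed the wall, not the sketch; the sketch belongs to the tearing event.
(f) Entailed — 'Felix tore the sketch' is causative; it entails the inchoative 'the sketch tore'.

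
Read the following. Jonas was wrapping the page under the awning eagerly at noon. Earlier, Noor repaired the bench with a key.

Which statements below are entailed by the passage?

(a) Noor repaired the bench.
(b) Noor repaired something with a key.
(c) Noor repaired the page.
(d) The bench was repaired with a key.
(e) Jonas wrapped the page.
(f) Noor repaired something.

(a) Entailed — this follows by dropping conjuncts from the repairing event's description.
(b) Entailed — the original entails any weakening of itself; this just generalizes the patient.
(c) Not entailed — Noor repaired the bench, not the page; the page belongs to the wrapping event.
(d) Entailed — generalizing the agent leaves a sub-description the original still satisfies.
(e) Not entailed — 'was wrapping' is progressive on an accomplishment; it does not entail the completed 'wrapped'.
(f) Entailed — this follows by dropping conjuncts from the repairing event's description.

(a), (b), (d), (f)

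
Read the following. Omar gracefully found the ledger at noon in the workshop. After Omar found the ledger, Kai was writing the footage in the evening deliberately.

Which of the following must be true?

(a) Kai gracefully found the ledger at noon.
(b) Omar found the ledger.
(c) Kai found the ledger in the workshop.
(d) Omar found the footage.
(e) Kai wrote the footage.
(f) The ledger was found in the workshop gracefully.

(b), (f)

(a) Not entailed — the passage has Omar finding the ledger, not Kai.
(b) Entailed — every conjunct here is already in the original finding event.
(c) Not entailed — the passage has Omar finding the ledger, not Kai.
(d) Not entailed — Omar found the ledger, not the footage; the footage belongs to the writing event.
(e) Not entailed — 'was writing' is progressive on an accomplishment; it does not entail the completed 'wrote'.
(f) Entailed — dropping 'at noon' and generalizing the agent leaves a sub-description the original still satisfies.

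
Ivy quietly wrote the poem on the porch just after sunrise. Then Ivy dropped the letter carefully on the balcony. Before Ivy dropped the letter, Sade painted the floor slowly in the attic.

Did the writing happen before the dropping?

yes

The narrative orders the writing before the dropping.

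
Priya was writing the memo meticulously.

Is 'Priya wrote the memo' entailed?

no

'was writing' is progressive; for an accomplishment like 'write the memo', it doesn't entail completion.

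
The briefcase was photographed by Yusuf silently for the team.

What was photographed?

'the briefcase' marks the patient of the photographing event.

the briefcase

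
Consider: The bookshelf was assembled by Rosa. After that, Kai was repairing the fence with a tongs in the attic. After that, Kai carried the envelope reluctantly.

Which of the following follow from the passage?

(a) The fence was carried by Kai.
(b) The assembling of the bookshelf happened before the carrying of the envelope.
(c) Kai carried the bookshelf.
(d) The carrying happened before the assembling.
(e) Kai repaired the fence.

(b)

(a) Not entailed — Kai carried the envelope, not the fence; the fence belongs to the repairing event.
(b) Entailed — the narrative places the assembling before the carrying.
(c) Not entailed — Kai carried the envelope, not the bookshelf; the bookshelf belongs to the assembling event.
(d) Not entailed — the narrative places the assembling before the carrying, not after.
(e) Not entailed — 'was repairing' is progressive on an accomplishment; it does not entail the completed 'repaired'.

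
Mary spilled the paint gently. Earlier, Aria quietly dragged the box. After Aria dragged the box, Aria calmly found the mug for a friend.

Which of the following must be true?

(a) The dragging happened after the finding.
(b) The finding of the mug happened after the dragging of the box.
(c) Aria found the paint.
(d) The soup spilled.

(a) Not entailed — the narrative places the dragging before the finding, not after.
(b) Entailed — the narrative places the dragging before the finding.
(c) Not entailed — Aria found the mug, not the paint; the paint belongs to the spilling event.
(d) Not entailed — the paint is what spilled, not the soup.

(b)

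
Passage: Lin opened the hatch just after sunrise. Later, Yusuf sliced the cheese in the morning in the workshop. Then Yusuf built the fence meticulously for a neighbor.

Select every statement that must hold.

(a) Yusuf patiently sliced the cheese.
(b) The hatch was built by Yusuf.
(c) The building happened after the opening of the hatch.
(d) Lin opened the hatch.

(c), (d)

(a) Not entailed — 'patiently' adds information not in the original event.
(b) Not entailed — Yusuf built the fence, not the hatch; the hatch belongs to the opening event.
(c) Entailed — the narrative places the opening before the building.
(d) Entailed — dropping 'just after sunrise' leaves a sub-description the original still satisfies.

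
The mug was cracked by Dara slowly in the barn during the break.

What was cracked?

'the mug' marks the patient of the cracking event.

the mug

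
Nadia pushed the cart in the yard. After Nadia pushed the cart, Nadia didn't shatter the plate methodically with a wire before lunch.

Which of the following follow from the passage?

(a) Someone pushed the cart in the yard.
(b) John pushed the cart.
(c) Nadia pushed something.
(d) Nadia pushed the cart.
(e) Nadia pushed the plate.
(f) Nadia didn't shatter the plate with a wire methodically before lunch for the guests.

(a) Entailed — the original entails any weakening of itself; this just generalizes the agent.
(b) Not entailed — the passage has Nadia pushing the cart, not John.
(c) Entailed — this follows by dropping conjuncts from the pushing event's description.
(d) Entailed — this follows by dropping conjuncts from the pushing event's description.
(e) Not entailed — Nadia pushed the cart, not the plate; the plate belongs to the shattering event.
(f) Entailed — under negation, adding a further restriction is entailed: if no such shattering event occurred, none occurred for the guests either.

(a), (c), (d), (f)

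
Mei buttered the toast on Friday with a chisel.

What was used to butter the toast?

a chisel

'with a chisel' marks the instrument of the buttering event.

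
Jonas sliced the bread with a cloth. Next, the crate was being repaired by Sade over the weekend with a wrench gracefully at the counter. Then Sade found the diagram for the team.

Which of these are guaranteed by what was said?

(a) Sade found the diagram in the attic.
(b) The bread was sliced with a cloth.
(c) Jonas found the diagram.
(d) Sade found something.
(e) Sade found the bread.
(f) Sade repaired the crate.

(b), (d)

(a) Not entailed — 'in the attic' adds information not in the original event.
(b) Entailed — this follows by dropping conjuncts from the slicing event's description.
(c) Not entailed — the passage has Sade finding the diagram, not Jonas.
(d) Entailed — dropping 'for the team' and generalizing the patient leaves a sub-description the original still satisfies.
(e) Not entailed — Sade found the diagram, not the bread; the bread belongs to the slicing event.
(f) Not entailed — 'was repairing' is progressive on an accomplishment; it does not entail the completed 'repaired'.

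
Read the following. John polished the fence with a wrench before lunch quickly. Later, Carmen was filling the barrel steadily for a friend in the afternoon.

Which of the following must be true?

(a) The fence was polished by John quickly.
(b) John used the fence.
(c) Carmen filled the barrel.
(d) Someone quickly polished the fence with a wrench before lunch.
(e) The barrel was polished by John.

(a), (d)

(a) Entailed — dropping 'before lunch', 'with a wrench' leaves a sub-description the original still satisfies.
(b) Not entailed — the fence is the patient, not an instrument — John used a wrench.
(c) Not entailed — 'was filling' is progressive on an accomplishment; it does not entail the completed 'filled'.
(d) Entailed — generalizing the agent leaves a sub-description the original still satisfies.
(e) Not entailed — John polished the fence, not the barrel; the barrel belongs to the filling event.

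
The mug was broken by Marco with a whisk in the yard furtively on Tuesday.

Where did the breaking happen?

in the yard

'in the yard' marks the location of the breaking event.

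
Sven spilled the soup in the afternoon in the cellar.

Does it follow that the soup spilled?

'Sven spilled the soup' is the causative; it entails the inchoative 'the soup spilled'.

yes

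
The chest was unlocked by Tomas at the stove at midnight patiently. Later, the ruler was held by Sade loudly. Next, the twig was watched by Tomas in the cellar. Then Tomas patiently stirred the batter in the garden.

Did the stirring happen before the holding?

The narrative orders the holding before the stirring.

no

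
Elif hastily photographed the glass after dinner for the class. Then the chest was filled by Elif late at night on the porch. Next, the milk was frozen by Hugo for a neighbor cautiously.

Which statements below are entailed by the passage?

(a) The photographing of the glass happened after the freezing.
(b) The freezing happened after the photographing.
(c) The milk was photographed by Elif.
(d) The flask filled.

(a) Not entailed — the narrative places the photographing before the freezing, not after.
(b) Entailed — the narrative places the photographing before the freezing.
(c) Not entailed — Elif photographed the glass, not the milk; the milk belongs to the freezing event.
(d) Not entailed — the chest is what filled, not the flask.

(b)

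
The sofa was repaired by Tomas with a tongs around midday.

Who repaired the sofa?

'Tomas' marks the agent of the repairing event.

Tomas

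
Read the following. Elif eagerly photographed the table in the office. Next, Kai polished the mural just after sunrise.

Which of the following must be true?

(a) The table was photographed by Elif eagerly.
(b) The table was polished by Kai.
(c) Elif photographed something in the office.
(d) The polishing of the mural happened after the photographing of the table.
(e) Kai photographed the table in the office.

(a) Entailed — every conjunct here is already in the original photographing event.
(b) Not entailed — Kai polished the mural, not the table; the table belongs to the photographing event.
(c) Entailed — every conjunct here is already in the original photographing event.
(d) Entailed — the narrative places the photographing before the polishing.
(e) Not entailed — the passage has Elif photographing the table, not Kai.

(a), (c), (d)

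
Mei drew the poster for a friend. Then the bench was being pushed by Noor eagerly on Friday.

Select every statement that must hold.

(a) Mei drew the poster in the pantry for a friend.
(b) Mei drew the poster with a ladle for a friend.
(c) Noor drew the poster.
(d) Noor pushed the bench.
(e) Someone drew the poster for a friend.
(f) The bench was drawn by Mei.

(a) Not entailed — 'in the pantry' adds information not in the original event.
(b) Not entailed — 'with a ladle' adds information not in the original event.
(c) Not entailed — the passage has Mei drawing the poster, not Noor.
(d) Entailed — 'push' is an activity; 'was pushing' entails that some pushing happened, so 'pushed' holds.
(e) Entailed — the original entails any weakening of itself; this just generalizes the agent.
(f) Not entailed — Mei drew the poster, not the bench; the bench belongs to the pushing event.

(d), (e)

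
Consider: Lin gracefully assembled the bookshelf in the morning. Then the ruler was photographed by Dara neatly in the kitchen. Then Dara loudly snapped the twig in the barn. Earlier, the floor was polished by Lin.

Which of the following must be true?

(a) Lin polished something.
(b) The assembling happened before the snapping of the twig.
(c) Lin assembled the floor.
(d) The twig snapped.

(a) Entailed — every conjunct here is already in the original polishing event.
(b) Entailed — the narrative places the assembling before the snapping.
(c) Not entailed — Lin assembled the bookshelf, not the floor; the floor belongs to the polishing event.
(d) Entailed — 'Dara snapped the twig' is causative; it entails the inchoative 'the twig snapped'.

(a), (b), (d)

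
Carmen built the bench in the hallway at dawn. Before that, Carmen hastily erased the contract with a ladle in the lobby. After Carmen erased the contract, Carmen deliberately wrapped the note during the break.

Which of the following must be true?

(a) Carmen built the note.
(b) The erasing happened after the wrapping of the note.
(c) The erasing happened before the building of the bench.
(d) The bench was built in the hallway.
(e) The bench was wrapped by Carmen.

(a) Not entailed — Carmen built the bench, not the note; the note belongs to the wrapping event.
(b) Not entailed — the narrative places the erasing before the wrapping, not after.
(c) Entailed — the narrative places the erasing before the building.
(d) Entailed — the original entails any weakening of itself; this just drops 'at dawn' and generalizes the agent.
(e) Not entailed — Carmen wrapped the note, not the bench; the bench belongs to the building event.

(c), (d)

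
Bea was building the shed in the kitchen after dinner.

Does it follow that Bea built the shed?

no

'was building' is progressive; for an accomplishment like 'build the shed', it doesn't entail completion.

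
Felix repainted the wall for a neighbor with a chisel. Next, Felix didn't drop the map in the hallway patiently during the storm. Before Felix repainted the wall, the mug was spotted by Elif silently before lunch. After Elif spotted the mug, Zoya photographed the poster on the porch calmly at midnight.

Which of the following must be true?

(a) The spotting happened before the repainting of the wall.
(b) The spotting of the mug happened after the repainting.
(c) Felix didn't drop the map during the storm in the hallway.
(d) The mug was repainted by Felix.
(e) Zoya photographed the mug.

(a) Entailed — the narrative places the spotting before the repainting.
(b) Not entailed — the narrative places the spotting before the repainting, not after.
(c) Not entailed — dropping 'patiently' under negation is not valid — the original leaves open that Felix dropped the map some other way.
(d) Not entailed — Felix repainted the wall, not the mug; the mug belongs to the spotting event.
(e) Not entailed — Zoya photographed the poster, not the mug; the mug belongs to the spotting event.

(a)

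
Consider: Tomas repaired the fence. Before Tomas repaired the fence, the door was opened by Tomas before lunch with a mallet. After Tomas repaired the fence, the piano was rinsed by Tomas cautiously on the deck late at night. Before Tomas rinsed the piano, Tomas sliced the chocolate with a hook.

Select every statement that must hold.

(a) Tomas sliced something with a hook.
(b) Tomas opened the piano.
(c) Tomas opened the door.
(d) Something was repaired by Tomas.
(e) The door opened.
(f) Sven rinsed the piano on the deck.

(a), (c), (d), (e)

(a) Entailed — every conjunct here is already in the original slicing event.
(b) Not entailed — Tomas opened the door, not the piano; the piano belongs to the rinsing event.
(c) Entailed — dropping 'with a mallet', 'before lunch' leaves a sub-description the original still satisfies.
(d) Entailed — this follows by dropping conjuncts from the repairing event's description.
(e) Entailed — 'Tomas opened the door' is causative; it entails the inchoative 'the door opened'.
(f) Not entailed — the passage has Tomas rinsing the piano, not Sven.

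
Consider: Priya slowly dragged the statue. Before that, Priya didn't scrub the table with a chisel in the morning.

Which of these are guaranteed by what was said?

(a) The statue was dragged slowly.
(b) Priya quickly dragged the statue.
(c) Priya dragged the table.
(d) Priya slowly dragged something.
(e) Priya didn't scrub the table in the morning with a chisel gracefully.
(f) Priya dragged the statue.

(a) Entailed — every conjunct here is already in the original dragging event.
(b) Not entailed — 'quickly' adds a manner not in (and inconsistent with) the original.
(c) Not entailed — Priya dragged the statue, not the table; the table belongs to the scrubbing event.
(d) Entailed — every conjunct here is already in the original dragging event.
(e) Entailed — under negation, adding a further restriction is entailed: if no such scrubbing event occurred, none occurred gracefully either.
(f) Entailed — this follows by dropping conjuncts from the dragging event's description.

(a), (d), (e), (f)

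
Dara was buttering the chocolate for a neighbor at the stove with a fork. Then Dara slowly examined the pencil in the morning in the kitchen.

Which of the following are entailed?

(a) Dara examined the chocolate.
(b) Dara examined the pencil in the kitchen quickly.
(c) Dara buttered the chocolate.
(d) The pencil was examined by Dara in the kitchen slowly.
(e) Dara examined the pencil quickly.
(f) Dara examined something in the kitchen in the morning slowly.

(d), (f)

(a) Not entailed — Dara examined the pencil, not the chocolate; the chocolate belongs to the buttering event.
(b) Not entailed — 'quickly' adds a manner not in (and inconsistent with) the original.
(c) Not entailed — 'was buttering' is progressive on an accomplishment; it does not entail the completed 'buttered'.
(d) Entailed — the original entails any weakening of itself; this just drops 'in the morning'.
(e) Not entailed — 'quickly' adds a manner not in (and inconsistent with) the original.
(f) Entailed — every conjunct here is already in the original examining event.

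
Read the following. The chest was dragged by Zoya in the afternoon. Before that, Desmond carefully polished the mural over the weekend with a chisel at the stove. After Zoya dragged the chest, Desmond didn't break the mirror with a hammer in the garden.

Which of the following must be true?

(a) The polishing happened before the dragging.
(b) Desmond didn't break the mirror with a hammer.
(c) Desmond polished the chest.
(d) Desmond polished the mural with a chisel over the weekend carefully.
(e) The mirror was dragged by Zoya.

(a) Entailed — the narrative places the polishing before the dragging.
(b) Not entailed — dropping 'in the garden' under negation is not valid — the original leaves open that Desmond broke the mirror some other way.
(c) Not entailed — Desmond polished the mural, not the chest; the chest belongs to the dragging event.
(d) Entailed — dropping 'at the stove' leaves a sub-description the original still satisfies.
(e) Not entailed — Zoya dragged the chest, not the mirror; the mirror belongs to the breaking event.

(a), (d)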